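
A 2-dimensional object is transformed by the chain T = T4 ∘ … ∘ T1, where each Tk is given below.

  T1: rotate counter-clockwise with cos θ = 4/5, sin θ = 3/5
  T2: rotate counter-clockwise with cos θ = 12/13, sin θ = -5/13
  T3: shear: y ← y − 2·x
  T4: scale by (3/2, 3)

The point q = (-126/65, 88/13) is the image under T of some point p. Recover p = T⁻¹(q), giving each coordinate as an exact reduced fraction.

T1 = [4/5 -3/5 0; 3/5 4/5 0; 0 0 1]
T2·T1 = [63/65 -16/65 0; 16/65 63/65 0; 0 0 1]
T3·…·T1 = [63/65 -16/65 0; -22/13 19/13 0; 0 0 1]
T4·…·T1 = [189/130 -24/65 0; -66/13 57/13 0; 0 0 1]
det M = 9/2; M⁻¹ = [38/39 16/195 0; 44/39 21/65 0; 0 0 1]
M⁻¹ · (-126/65, 88/13)ᵀ = (-4/3, 0)ᵀ

p = (-4/3, 0)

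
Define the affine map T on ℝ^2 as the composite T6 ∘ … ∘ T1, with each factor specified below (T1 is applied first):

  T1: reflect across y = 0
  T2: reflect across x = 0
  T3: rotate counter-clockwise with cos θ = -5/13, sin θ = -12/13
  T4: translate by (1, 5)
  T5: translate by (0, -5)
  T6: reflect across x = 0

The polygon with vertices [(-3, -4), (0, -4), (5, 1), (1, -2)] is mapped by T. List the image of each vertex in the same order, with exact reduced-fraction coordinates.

T1 reflect across y = 0: (-3, -4) → (-3, 4); (0, -4) → (0, 4); (5, 1) → (5, -1); (1, -2) → (1, 2)
T2 reflect across x = 0: (-3, 4) → (3, 4); (0, 4) → (0, 4); (5, -1) → (-5, -1); (1, 2) → (-1, 2)
T3 rotate counter-clockwise with cos θ = -5/13, sin θ = -12/13: (3, 4) → (33/13, -56/13); (0, 4) → (48/13, -20/13); (-5, -1) → (1, 5); (-1, 2) → (29/13, 2/13)
T4 translate by (1, 5): (33/13, -56/13) → (46/13, 9/13); (48/13, -20/13) → (61/13, 45/13); (1, 5) → (2, 10); (29/13, 2/13) → (42/13, 67/13)
T5 translate by (0, -5): (46/13, 9/13) → (46/13, -56/13); (61/13, 45/13) → (61/13, -20/13); (2, 10) → (2, 5); (42/13, 67/13) → (42/13, 2/13)
T6 reflect across x = 0: (46/13, -56/13) → (-46/13, -56/13); (61/13, -20/13) → (-61/13, -20/13); (2, 5) → (-2, 5); (42/13, 2/13) → (-42/13, 2/13)

image vertices: (-46/13, -56/13), (-61/13, -20/13), (-2, 5), (-42/13, 2/13)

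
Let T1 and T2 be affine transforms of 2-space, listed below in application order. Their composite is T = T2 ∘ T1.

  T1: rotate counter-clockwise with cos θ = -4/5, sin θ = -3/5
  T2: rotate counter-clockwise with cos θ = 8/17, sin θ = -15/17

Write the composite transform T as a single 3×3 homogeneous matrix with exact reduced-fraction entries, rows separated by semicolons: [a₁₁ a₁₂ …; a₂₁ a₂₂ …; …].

T = [-77/85 -36/85 0; 36/85 -77/85 0; 0 0 1]

T1 = [-4/5 3/5 0; -3/5 -4/5 0; 0 0 1]
T2·T1 = [-77/85 -36/85 0; 36/85 -77/85 0; 0 0 1]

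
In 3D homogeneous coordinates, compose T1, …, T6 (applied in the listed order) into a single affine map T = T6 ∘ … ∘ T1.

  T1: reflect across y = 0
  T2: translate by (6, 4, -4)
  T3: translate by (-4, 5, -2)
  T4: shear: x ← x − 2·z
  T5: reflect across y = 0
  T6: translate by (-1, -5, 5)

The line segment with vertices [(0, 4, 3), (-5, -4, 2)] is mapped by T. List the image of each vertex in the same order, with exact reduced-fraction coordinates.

image vertices: (7, -10, 2), (4, -18, 1)

T1 reflect across y = 0: (0, 4, 3) → (0, -4, 3); (-5, -4, 2) → (-5, 4, 2)
T2 translate by (6, 4, -4): (0, -4, 3) → (6, 0, -1); (-5, 4, 2) → (1, 8, -2)
T3 translate by (-4, 5, -2): (6, 0, -1) → (2, 5, -3); (1, 8, -2) → (-3, 13, -4)
T4 shear: x ← x − 2·z: (2, 5, -3) → (8, 5, -3); (-3, 13, -4) → (5, 13, -4)
T5 reflect across y = 0: (8, 5, -3) → (8, -5, -3); (5, 13, -4) → (5, -13, -4)
T6 translate by (-1, -5, 5): (8, -5, -3) → (7, -10, 2); (5, -13, -4) → (4, -18, 1)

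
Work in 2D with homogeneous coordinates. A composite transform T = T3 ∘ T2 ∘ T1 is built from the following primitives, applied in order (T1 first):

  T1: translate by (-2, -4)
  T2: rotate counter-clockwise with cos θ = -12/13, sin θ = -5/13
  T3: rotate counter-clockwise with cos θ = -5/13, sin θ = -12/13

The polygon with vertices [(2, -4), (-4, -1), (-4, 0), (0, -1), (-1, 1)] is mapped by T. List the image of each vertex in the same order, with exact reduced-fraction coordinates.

image vertices: (8, 0), (5, -6), (4, -6), (5, -2), (3, -3)

T1 translate by (-2, -4): (2, -4) → (0, -8); (-4, -1) → (-6, -5); (-4, 0) → (-6, -4); (0, -1) → (-2, -5); (-1, 1) → (-3, -3)
T2 rotate counter-clockwise with cos θ = -12/13, sin θ = -5/13: (0, -8) → (-40/13, 96/13); (-6, -5) → (47/13, 90/13); (-6, -4) → (4, 6); (-2, -5) → (-1/13, 70/13); (-3, -3) → (21/13, 51/13)
T3 rotate counter-clockwise with cos θ = -5/13, sin θ = -12/13: (-40/13, 96/13) → (8, 0); (47/13, 90/13) → (5, -6); (4, 6) → (4, -6); (-1/13, 70/13) → (5, -2); (21/13, 51/13) → (3, -3)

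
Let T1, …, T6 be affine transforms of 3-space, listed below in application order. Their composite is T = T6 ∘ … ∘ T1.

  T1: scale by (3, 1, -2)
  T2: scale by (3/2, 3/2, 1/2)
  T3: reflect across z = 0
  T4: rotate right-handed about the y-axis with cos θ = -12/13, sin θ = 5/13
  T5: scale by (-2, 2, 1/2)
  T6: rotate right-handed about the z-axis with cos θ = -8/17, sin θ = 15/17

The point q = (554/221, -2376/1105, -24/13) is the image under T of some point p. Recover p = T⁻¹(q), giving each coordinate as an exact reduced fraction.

T1 = [3 0 0 0; 0 1 0 0; 0 0 -2 0; 0 0 0 1]
T2·T1 = [9/2 0 0 0; 0 3/2 0 0; 0 0 -1 0; 0 0 0 1]
T3·…·T1 = [9/2 0 0 0; 0 3/2 0 0; 0 0 1 0; 0 0 0 1]
T4·…·T1 = [-54/13 0 5/13 0; 0 3/2 0 0; -45/26 0 -12/13 0; 0 0 0 1]
T5·…·T1 = [108/13 0 -10/13 0; 0 3 0 0; -45/52 0 -6/13 0; 0 0 0 1]
T6·…·T1 = [-864/221 -45/17 80/221 0; 1620/221 -24/17 -150/221 0; -45/52 0 -6/13 0; 0 0 0 1]
det M = -27/2; M⁻¹ = [-32/663 20/221 -20/117 0; -5/17 -8/51 0 0; 20/221 -75/442 -24/13 0; 0 0 0 1]
M⁻¹ · (554/221, -2376/1105, -24/13)ᵀ = (0, -2/5, 4)ᵀ

p = (0, -2/5, 4)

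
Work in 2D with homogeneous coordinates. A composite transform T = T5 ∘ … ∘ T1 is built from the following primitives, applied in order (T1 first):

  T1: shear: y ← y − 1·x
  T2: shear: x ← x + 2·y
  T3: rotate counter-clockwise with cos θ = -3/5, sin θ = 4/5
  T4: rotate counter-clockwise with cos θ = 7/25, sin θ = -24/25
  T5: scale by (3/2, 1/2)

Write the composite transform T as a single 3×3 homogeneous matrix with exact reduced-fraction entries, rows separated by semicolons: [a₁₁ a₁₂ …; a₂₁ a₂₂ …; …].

T1 = [1 0 0; -1 1 0; 0 0 1]
T2·T1 = [-1 2 0; -1 1 0; 0 0 1]
T3·…·T1 = [7/5 -2 0; -1/5 1 0; 0 0 1]
T4·…·T1 = [1/5 2/5 0; -7/5 11/5 0; 0 0 1]
T5·…·T1 = [3/10 3/5 0; -7/10 11/10 0; 0 0 1]

T = [3/10 3/5 0; -7/10 11/10 0; 0 0 1]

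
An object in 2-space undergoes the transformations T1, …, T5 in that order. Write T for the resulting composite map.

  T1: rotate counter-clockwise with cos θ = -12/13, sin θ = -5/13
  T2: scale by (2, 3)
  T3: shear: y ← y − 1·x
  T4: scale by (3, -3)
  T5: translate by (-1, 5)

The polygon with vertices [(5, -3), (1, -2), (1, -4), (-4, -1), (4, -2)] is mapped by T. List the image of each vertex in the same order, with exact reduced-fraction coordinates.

image vertices: (-463/13, -484/13), (-145/13, -238/13), (-205/13, -514/13), (245/13, 35/13), (-361/13, -319/13)

T1 rotate counter-clockwise with cos θ = -12/13, sin θ = -5/13: (5, -3) → (-75/13, 11/13); (1, -2) → (-22/13, 19/13); (1, -4) → (-32/13, 43/13); (-4, -1) → (43/13, 32/13); (4, -2) → (-58/13, 4/13)
T2 scale by (2, 3): (-75/13, 11/13) → (-150/13, 33/13); (-22/13, 19/13) → (-44/13, 57/13); (-32/13, 43/13) → (-64/13, 129/13); (43/13, 32/13) → (86/13, 96/13); (-58/13, 4/13) → (-116/13, 12/13)
T3 shear: y ← y − 1·x: (-150/13, 33/13) → (-150/13, 183/13); (-44/13, 57/13) → (-44/13, 101/13); (-64/13, 129/13) → (-64/13, 193/13); (86/13, 96/13) → (86/13, 10/13); (-116/13, 12/13) → (-116/13, 128/13)
T4 scale by (3, -3): (-150/13, 183/13) → (-450/13, -549/13); (-44/13, 101/13) → (-132/13, -303/13); (-64/13, 193/13) → (-192/13, -579/13); (86/13, 10/13) → (258/13, -30/13); (-116/13, 128/13) → (-348/13, -384/13)
T5 translate by (-1, 5): (-450/13, -549/13) → (-463/13, -484/13); (-132/13, -303/13) → (-145/13, -238/13); (-192/13, -579/13) → (-205/13, -514/13); (258/13, -30/13) → (245/13, 35/13); (-348/13, -384/13) → (-361/13, -319/13)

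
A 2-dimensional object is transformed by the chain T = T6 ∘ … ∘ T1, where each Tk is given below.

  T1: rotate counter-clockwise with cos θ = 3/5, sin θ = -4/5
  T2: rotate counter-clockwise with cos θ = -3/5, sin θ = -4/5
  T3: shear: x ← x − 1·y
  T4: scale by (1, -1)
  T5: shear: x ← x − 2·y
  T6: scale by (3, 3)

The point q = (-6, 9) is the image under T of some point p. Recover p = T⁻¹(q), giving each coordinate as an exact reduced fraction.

p = (-1, 3)

T1 = [3/5 4/5 0; -4/5 3/5 0; 0 0 1]
T2·T1 = [-1 0 0; 0 -1 0; 0 0 1]
T3·…·T1 = [-1 1 0; 0 -1 0; 0 0 1]
T4·…·T1 = [-1 1 0; 0 1 0; 0 0 1]
T5·…·T1 = [-1 -1 0; 0 1 0; 0 0 1]
T6·…·T1 = [-3 -3 0; 0 3 0; 0 0 1]
det M = -9; M⁻¹ = [-1/3 -1/3 0; 0 1/3 0; 0 0 1]
M⁻¹ · (-6, 9)ᵀ = (-1, 3)ᵀ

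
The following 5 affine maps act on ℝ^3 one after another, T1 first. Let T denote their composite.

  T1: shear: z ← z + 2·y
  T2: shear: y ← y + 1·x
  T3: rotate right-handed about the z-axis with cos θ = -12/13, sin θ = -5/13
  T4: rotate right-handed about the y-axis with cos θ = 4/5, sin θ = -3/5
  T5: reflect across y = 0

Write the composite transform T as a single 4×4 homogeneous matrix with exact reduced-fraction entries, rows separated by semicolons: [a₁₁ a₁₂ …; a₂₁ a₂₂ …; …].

T = [-28/65 -58/65 -3/5 0; 17/13 12/13 0 0; -21/65 119/65 4/5 0; 0 0 0 1]

T1 = [1 0 0 0; 0 1 0 0; 0 2 1 0; 0 0 0 1]
T2·T1 = [1 0 0 0; 1 1 0 0; 0 2 1 0; 0 0 0 1]
T3·…·T1 = [-7/13 5/13 0 0; -17/13 -12/13 0 0; 0 2 1 0; 0 0 0 1]
T4·…·T1 = [-28/65 -58/65 -3/5 0; -17/13 -12/13 0 0; -21/65 119/65 4/5 0; 0 0 0 1]
T5·…·T1 = [-28/65 -58/65 -3/5 0; 17/13 12/13 0 0; -21/65 119/65 4/5 0; 0 0 0 1]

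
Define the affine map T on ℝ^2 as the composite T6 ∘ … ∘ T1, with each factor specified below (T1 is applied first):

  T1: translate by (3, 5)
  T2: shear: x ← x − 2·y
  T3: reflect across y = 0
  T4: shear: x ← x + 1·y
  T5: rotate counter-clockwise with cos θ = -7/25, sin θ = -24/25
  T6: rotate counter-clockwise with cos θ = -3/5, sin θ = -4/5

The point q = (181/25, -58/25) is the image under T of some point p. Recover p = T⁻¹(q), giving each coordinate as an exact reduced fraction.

p = (4, -3/5)

T1 = [1 0 3; 0 1 5; 0 0 1]
T2·T1 = [1 -2 -7; 0 1 5; 0 0 1]
T3·…·T1 = [1 -2 -7; 0 -1 -5; 0 0 1]
T4·…·T1 = [1 -3 -12; 0 -1 -5; 0 0 1]
T5·…·T1 = [-7/25 -3/25 -36/25; -24/25 79/25 323/25; 0 0 1]
T6·…·T1 = [-3/5 13/5 56/5; 4/5 -9/5 -33/5; 0 0 1]
det M = -1; M⁻¹ = [9/5 13/5 -3; 4/5 3/5 -5; 0 0 1]
M⁻¹ · (181/25, -58/25)ᵀ = (4, -3/5)ᵀ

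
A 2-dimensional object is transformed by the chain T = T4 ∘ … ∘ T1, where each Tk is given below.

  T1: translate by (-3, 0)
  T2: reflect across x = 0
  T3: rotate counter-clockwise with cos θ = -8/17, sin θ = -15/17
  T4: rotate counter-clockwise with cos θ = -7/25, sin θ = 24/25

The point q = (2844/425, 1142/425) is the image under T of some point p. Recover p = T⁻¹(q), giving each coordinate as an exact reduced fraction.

T1 = [1 0 -3; 0 1 0; 0 0 1]
T2·T1 = [-1 0 3; 0 1 0; 0 0 1]
T3·…·T1 = [8/17 15/17 -24/17; 15/17 -8/17 -45/17; 0 0 1]
T4·…·T1 = [-416/425 87/425 1248/425; 87/425 416/425 -261/425; 0 0 1]
det M = -1; M⁻¹ = [-416/425 87/425 3; 87/425 416/425 0; 0 0 1]
M⁻¹ · (2844/425, 1142/425)ᵀ = (-3, 4)ᵀ

p = (-3, 4)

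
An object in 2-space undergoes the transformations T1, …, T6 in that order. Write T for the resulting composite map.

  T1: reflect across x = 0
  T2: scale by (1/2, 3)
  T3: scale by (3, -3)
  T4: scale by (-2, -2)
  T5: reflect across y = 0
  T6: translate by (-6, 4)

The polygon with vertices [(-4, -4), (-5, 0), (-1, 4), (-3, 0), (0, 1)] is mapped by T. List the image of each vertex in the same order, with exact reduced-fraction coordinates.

image vertices: (-18, 76), (-21, 4), (-9, -68), (-15, 4), (-6, -14)

T1 reflect across x = 0: (-4, -4) → (4, -4); (-5, 0) → (5, 0); (-1, 4) → (1, 4); (-3, 0) → (3, 0); (0, 1) → (0, 1)
T2 scale by (1/2, 3): (4, -4) → (2, -12); (5, 0) → (5/2, 0); (1, 4) → (1/2, 12); (3, 0) → (3/2, 0); (0, 1) → (0, 3)
T3 scale by (3, -3): (2, -12) → (6, 36); (5/2, 0) → (15/2, 0); (1/2, 12) → (3/2, -36); (3/2, 0) → (9/2, 0); (0, 3) → (0, -9)
T4 scale by (-2, -2): (6, 36) → (-12, -72); (15/2, 0) → (-15, 0); (3/2, -36) → (-3, 72); (9/2, 0) → (-9, 0); (0, -9) → (0, 18)
T5 reflect across y = 0: (-12, -72) → (-12, 72); (-15, 0) → (-15, 0); (-3, 72) → (-3, -72); (-9, 0) → (-9, 0); (0, 18) → (0, -18)
T6 translate by (-6, 4): (-12, 72) → (-18, 76); (-15, 0) → (-21, 4); (-3, -72) → (-9, -68); (-9, 0) → (-15, 4); (0, -18) → (-6, -14)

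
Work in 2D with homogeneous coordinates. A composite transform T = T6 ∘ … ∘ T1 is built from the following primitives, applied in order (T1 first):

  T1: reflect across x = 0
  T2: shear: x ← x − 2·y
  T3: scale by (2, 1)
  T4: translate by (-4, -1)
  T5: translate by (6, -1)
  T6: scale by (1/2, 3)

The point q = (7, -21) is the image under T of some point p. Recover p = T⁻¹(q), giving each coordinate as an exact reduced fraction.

p = (4, -5)

T1 = [-1 0 0; 0 1 0; 0 0 1]
T2·T1 = [-1 -2 0; 0 1 0; 0 0 1]
T3·…·T1 = [-2 -4 0; 0 1 0; 0 0 1]
T4·…·T1 = [-2 -4 -4; 0 1 -1; 0 0 1]
T5·…·T1 = [-2 -4 2; 0 1 -2; 0 0 1]
T6·…·T1 = [-1 -2 1; 0 3 -6; 0 0 1]
det M = -3; M⁻¹ = [-1 -2/3 -3; 0 1/3 2; 0 0 1]
M⁻¹ · (7, -21)ᵀ = (4, -5)ᵀ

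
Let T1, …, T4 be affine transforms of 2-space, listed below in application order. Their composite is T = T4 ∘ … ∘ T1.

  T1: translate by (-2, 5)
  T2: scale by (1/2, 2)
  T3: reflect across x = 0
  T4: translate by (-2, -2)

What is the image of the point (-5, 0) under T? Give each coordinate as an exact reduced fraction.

T1 translate by (-2, 5): (-5, 0) → (-7, 5)
T2 scale by (1/2, 2): (-7, 5) → (-7/2, 10)
T3 reflect across x = 0: (-7/2, 10) → (7/2, 10)
T4 translate by (-2, -2): (7/2, 10) → (3/2, 8)

T(p) = (3/2, 8)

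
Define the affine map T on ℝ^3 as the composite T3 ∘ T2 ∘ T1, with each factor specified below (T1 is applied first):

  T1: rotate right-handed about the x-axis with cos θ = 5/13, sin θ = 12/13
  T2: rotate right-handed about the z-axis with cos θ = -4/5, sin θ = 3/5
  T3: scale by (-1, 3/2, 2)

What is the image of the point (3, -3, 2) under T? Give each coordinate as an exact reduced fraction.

T(p) = (3/5, 63/10, -4)

T1 rotate right-handed about the x-axis with cos θ = 5/13, sin θ = 12/13: (3, -3, 2) → (3, -3, -2)
T2 rotate right-handed about the z-axis with cos θ = -4/5, sin θ = 3/5: (3, -3, -2) → (-3/5, 21/5, -2)
T3 scale by (-1, 3/2, 2): (-3/5, 21/5, -2) → (3/5, 63/10, -4)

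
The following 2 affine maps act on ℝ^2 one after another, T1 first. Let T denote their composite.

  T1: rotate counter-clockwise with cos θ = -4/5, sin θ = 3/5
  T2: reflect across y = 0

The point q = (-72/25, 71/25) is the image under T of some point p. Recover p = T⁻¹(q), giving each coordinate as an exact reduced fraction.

p = (3/5, 4)

T1 = [-4/5 -3/5 0; 3/5 -4/5 0; 0 0 1]
T2·T1 = [-4/5 -3/5 0; -3/5 4/5 0; 0 0 1]
det M = -1; M⁻¹ = [-4/5 -3/5 0; -3/5 4/5 0; 0 0 1]
M⁻¹ · (-72/25, 71/25)ᵀ = (3/5, 4)ᵀ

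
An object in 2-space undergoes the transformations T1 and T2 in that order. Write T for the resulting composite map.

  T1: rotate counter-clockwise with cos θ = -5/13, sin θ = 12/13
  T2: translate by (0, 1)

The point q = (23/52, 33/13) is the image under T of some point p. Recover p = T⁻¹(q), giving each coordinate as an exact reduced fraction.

T1 = [-5/13 -12/13 0; 12/13 -5/13 0; 0 0 1]
T2·T1 = [-5/13 -12/13 0; 12/13 -5/13 1; 0 0 1]
det M = 1; M⁻¹ = [-5/13 12/13 -12/13; -12/13 -5/13 5/13; 0 0 1]
M⁻¹ · (23/52, 33/13)ᵀ = (5/4, -1)ᵀ

p = (5/4, -1)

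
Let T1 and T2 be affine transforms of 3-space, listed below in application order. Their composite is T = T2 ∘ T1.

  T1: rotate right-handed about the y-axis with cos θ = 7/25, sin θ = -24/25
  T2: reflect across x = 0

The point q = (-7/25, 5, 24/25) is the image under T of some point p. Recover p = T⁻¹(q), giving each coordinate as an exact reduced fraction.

T1 = [7/25 0 -24/25 0; 0 1 0 0; 24/25 0 7/25 0; 0 0 0 1]
T2·T1 = [-7/25 0 24/25 0; 0 1 0 0; 24/25 0 7/25 0; 0 0 0 1]
det M = -1; M⁻¹ = [-7/25 0 24/25 0; 0 1 0 0; 24/25 0 7/25 0; 0 0 0 1]
M⁻¹ · (-7/25, 5, 24/25)ᵀ = (1, 5, 0)ᵀ

p = (1, 5, 0)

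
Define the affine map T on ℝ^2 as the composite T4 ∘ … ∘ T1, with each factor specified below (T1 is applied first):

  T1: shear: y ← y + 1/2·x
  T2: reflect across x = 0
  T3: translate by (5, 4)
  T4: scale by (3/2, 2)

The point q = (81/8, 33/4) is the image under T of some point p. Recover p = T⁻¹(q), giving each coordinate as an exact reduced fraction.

T1 = [1 0 0; 1/2 1 0; 0 0 1]
T2·T1 = [-1 0 0; 1/2 1 0; 0 0 1]
T3·…·T1 = [-1 0 5; 1/2 1 4; 0 0 1]
T4·…·T1 = [-3/2 0 15/2; 1 2 8; 0 0 1]
det M = -3; M⁻¹ = [-2/3 0 5; 1/3 1/2 -13/2; 0 0 1]
M⁻¹ · (81/8, 33/4)ᵀ = (-7/4, 1)ᵀ

p = (-7/4, 1)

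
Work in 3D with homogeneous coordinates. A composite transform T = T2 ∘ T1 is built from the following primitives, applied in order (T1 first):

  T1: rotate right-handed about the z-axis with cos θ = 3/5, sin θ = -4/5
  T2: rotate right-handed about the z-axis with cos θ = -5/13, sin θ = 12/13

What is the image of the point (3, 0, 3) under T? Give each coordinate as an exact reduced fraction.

T1 rotate right-handed about the z-axis with cos θ = 3/5, sin θ = -4/5: (3, 0, 3) → (9/5, -12/5, 3)
T2 rotate right-handed about the z-axis with cos θ = -5/13, sin θ = 12/13: (9/5, -12/5, 3) → (99/65, 168/65, 3)

T(p) = (99/65, 168/65, 3)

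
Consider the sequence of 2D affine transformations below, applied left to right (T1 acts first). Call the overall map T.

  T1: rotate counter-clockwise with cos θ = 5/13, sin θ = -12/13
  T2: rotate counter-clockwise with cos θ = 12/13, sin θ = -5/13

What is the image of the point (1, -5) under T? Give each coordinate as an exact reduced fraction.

T(p) = (-5, -1)

T1 rotate counter-clockwise with cos θ = 5/13, sin θ = -12/13: (1, -5) → (-55/13, -37/13)
T2 rotate counter-clockwise with cos θ = 12/13, sin θ = -5/13: (-55/13, -37/13) → (-5, -1)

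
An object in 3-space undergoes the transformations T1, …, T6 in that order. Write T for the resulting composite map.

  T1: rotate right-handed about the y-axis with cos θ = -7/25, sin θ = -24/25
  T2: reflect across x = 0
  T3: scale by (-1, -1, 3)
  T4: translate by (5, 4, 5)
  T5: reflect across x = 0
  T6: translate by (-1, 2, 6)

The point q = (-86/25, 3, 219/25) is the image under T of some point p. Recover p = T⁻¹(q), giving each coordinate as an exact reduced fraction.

p = (0, 3, 8/3)

T1 = [-7/25 0 -24/25 0; 0 1 0 0; 24/25 0 -7/25 0; 0 0 0 1]
T2·T1 = [7/25 0 24/25 0; 0 1 0 0; 24/25 0 -7/25 0; 0 0 0 1]
T3·…·T1 = [-7/25 0 -24/25 0; 0 -1 0 0; 72/25 0 -21/25 0; 0 0 0 1]
T4·…·T1 = [-7/25 0 -24/25 5; 0 -1 0 4; 72/25 0 -21/25 5; 0 0 0 1]
T5·…·T1 = [7/25 0 24/25 -5; 0 -1 0 4; 72/25 0 -21/25 5; 0 0 0 1]
T6·…·T1 = [7/25 0 24/25 -6; 0 -1 0 6; 72/25 0 -21/25 11; 0 0 0 1]
det M = 3; M⁻¹ = [7/25 0 8/25 -46/25; 0 -1 0 6; 24/25 0 -7/75 509/75; 0 0 0 1]
M⁻¹ · (-86/25, 3, 219/25)ᵀ = (0, 3, 8/3)ᵀ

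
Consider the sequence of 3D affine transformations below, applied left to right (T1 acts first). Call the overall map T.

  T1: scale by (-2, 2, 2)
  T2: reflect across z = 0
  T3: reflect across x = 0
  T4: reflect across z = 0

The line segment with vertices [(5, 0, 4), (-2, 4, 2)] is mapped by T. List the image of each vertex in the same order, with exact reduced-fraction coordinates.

T1 scale by (-2, 2, 2): (5, 0, 4) → (-10, 0, 8); (-2, 4, 2) → (4, 8, 4)
T2 reflect across z = 0: (-10, 0, 8) → (-10, 0, -8); (4, 8, 4) → (4, 8, -4)
T3 reflect across x = 0: (-10, 0, -8) → (10, 0, -8); (4, 8, -4) → (-4, 8, -4)
T4 reflect across z = 0: (10, 0, -8) → (10, 0, 8); (-4, 8, -4) → (-4, 8, 4)

image vertices: (10, 0, 8), (-4, 8, 4)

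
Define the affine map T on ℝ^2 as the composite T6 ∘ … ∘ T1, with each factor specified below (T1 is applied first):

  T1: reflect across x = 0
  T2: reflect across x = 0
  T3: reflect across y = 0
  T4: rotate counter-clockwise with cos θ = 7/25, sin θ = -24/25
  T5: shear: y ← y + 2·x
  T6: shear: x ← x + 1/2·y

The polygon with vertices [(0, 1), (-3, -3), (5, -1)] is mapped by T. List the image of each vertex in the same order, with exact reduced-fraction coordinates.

image vertices: (-103/50, -11/5), (297/50, 39/5), (123/50, 1/5)

T1 reflect across x = 0: (0, 1) → (0, 1); (-3, -3) → (3, -3); (5, -1) → (-5, -1)
T2 reflect across x = 0: (0, 1) → (0, 1); (3, -3) → (-3, -3); (-5, -1) → (5, -1)
T3 reflect across y = 0: (0, 1) → (0, -1); (-3, -3) → (-3, 3); (5, -1) → (5, 1)
T4 rotate counter-clockwise with cos θ = 7/25, sin θ = -24/25: (0, -1) → (-24/25, -7/25); (-3, 3) → (51/25, 93/25); (5, 1) → (59/25, -113/25)
T5 shear: y ← y + 2·x: (-24/25, -7/25) → (-24/25, -11/5); (51/25, 93/25) → (51/25, 39/5); (59/25, -113/25) → (59/25, 1/5)
T6 shear: x ← x + 1/2·y: (-24/25, -11/5) → (-103/50, -11/5); (51/25, 39/5) → (297/50, 39/5); (59/25, 1/5) → (123/50, 1/5)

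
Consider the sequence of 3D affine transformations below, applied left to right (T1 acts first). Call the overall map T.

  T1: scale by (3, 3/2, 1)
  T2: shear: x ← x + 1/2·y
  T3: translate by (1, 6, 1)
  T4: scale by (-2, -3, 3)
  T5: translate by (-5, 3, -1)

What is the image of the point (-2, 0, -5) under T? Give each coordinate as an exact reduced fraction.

T1 scale by (3, 3/2, 1): (-2, 0, -5) → (-6, 0, -5)
T2 shear: x ← x + 1/2·y: (-6, 0, -5) → (-6, 0, -5)
T3 translate by (1, 6, 1): (-6, 0, -5) → (-5, 6, -4)
T4 scale by (-2, -3, 3): (-5, 6, -4) → (10, -18, -12)
T5 translate by (-5, 3, -1): (10, -18, -12) → (5, -15, -13)

T(p) = (5, -15, -13)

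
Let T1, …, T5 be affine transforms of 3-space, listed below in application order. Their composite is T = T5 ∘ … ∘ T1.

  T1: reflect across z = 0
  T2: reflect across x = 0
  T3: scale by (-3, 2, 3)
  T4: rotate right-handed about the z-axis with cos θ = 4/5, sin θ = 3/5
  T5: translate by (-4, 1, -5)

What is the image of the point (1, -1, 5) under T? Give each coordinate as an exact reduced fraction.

T1 reflect across z = 0: (1, -1, 5) → (1, -1, -5)
T2 reflect across x = 0: (1, -1, -5) → (-1, -1, -5)
T3 scale by (-3, 2, 3): (-1, -1, -5) → (3, -2, -15)
T4 rotate right-handed about the z-axis with cos θ = 4/5, sin θ = 3/5: (3, -2, -15) → (18/5, 1/5, -15)
T5 translate by (-4, 1, -5): (18/5, 1/5, -15) → (-2/5, 6/5, -20)

T(p) = (-2/5, 6/5, -20)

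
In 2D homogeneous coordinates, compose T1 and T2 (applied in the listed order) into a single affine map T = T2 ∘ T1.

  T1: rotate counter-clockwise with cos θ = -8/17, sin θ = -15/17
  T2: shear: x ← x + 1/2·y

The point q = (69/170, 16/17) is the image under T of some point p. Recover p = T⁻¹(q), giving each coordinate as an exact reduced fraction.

p = (-4/5, -1/2)

T1 = [-8/17 15/17 0; -15/17 -8/17 0; 0 0 1]
T2·T1 = [-31/34 11/17 0; -15/17 -8/17 0; 0 0 1]
det M = 1; M⁻¹ = [-8/17 -11/17 0; 15/17 -31/34 0; 0 0 1]
M⁻¹ · (69/170, 16/17)ᵀ = (-4/5, -1/2)ᵀ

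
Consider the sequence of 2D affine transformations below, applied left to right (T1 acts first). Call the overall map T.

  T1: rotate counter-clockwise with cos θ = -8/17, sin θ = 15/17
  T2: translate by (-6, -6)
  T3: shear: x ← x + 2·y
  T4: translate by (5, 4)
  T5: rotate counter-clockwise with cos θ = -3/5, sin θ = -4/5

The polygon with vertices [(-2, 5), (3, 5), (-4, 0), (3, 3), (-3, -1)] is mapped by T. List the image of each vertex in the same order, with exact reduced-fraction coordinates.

image vertices: (844/85, 1992/85), (814/85, 1327/85), (551/85, 1518/85), (692/85, 1031/85), (484/85, 1237/85)

T1 rotate counter-clockwise with cos θ = -8/17, sin θ = 15/17: (-2, 5) → (-59/17, -70/17); (3, 5) → (-99/17, 5/17); (-4, 0) → (32/17, -60/17); (3, 3) → (-69/17, 21/17); (-3, -1) → (39/17, -37/17)
T2 translate by (-6, -6): (-59/17, -70/17) → (-161/17, -172/17); (-99/17, 5/17) → (-201/17, -97/17); (32/17, -60/17) → (-70/17, -162/17); (-69/17, 21/17) → (-171/17, -81/17); (39/17, -37/17) → (-63/17, -139/17)
T3 shear: x ← x + 2·y: (-161/17, -172/17) → (-505/17, -172/17); (-201/17, -97/17) → (-395/17, -97/17); (-70/17, -162/17) → (-394/17, -162/17); (-171/17, -81/17) → (-333/17, -81/17); (-63/17, -139/17) → (-341/17, -139/17)
T4 translate by (5, 4): (-505/17, -172/17) → (-420/17, -104/17); (-395/17, -97/17) → (-310/17, -29/17); (-394/17, -162/17) → (-309/17, -94/17); (-333/17, -81/17) → (-248/17, -13/17); (-341/17, -139/17) → (-256/17, -71/17)
T5 rotate counter-clockwise with cos θ = -3/5, sin θ = -4/5: (-420/17, -104/17) → (844/85, 1992/85); (-310/17, -29/17) → (814/85, 1327/85); (-309/17, -94/17) → (551/85, 1518/85); (-248/17, -13/17) → (692/85, 1031/85); (-256/17, -71/17) → (484/85, 1237/85)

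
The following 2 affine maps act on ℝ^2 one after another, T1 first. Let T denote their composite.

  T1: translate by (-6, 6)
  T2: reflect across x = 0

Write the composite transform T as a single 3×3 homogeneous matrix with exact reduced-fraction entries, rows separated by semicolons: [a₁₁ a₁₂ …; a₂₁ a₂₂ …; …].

T1 = [1 0 -6; 0 1 6; 0 0 1]
T2·T1 = [-1 0 6; 0 1 6; 0 0 1]

T = [-1 0 6; 0 1 6; 0 0 1]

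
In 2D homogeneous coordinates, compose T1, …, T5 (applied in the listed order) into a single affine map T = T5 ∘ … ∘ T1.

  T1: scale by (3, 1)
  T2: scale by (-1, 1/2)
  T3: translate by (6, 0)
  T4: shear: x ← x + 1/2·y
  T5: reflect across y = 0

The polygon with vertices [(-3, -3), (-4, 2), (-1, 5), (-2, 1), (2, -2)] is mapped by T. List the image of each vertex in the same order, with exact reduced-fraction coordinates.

T1 scale by (3, 1): (-3, -3) → (-9, -3); (-4, 2) → (-12, 2); (-1, 5) → (-3, 5); (-2, 1) → (-6, 1); (2, -2) → (6, -2)
T2 scale by (-1, 1/2): (-9, -3) → (9, -3/2); (-12, 2) → (12, 1); (-3, 5) → (3, 5/2); (-6, 1) → (6, 1/2); (6, -2) → (-6, -1)
T3 translate by (6, 0): (9, -3/2) → (15, -3/2); (12, 1) → (18, 1); (3, 5/2) → (9, 5/2); (6, 1/2) → (12, 1/2); (-6, -1) → (0, -1)
T4 shear: x ← x + 1/2·y: (15, -3/2) → (57/4, -3/2); (18, 1) → (37/2, 1); (9, 5/2) → (41/4, 5/2); (12, 1/2) → (49/4, 1/2); (0, -1) → (-1/2, -1)
T5 reflect across y = 0: (57/4, -3/2) → (57/4, 3/2); (37/2, 1) → (37/2, -1); (41/4, 5/2) → (41/4, -5/2); (49/4, 1/2) → (49/4, -1/2); (-1/2, -1) → (-1/2, 1)

image vertices: (57/4, 3/2), (37/2, -1), (41/4, -5/2), (49/4, -1/2), (-1/2, 1)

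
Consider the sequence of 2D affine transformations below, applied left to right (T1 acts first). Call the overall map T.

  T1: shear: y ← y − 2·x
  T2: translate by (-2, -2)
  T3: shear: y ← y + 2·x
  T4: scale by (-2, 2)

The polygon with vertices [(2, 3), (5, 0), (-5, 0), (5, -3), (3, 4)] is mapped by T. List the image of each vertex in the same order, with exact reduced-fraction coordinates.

image vertices: (0, -6), (-6, -12), (14, -12), (-6, -18), (-2, -4)

T1 shear: y ← y − 2·x: (2, 3) → (2, -1); (5, 0) → (5, -10); (-5, 0) → (-5, 10); (5, -3) → (5, -13); (3, 4) → (3, -2)
T2 translate by (-2, -2): (2, -1) → (0, -3); (5, -10) → (3, -12); (-5, 10) → (-7, 8); (5, -13) → (3, -15); (3, -2) → (1, -4)
T3 shear: y ← y + 2·x: (0, -3) → (0, -3); (3, -12) → (3, -6); (-7, 8) → (-7, -6); (3, -15) → (3, -9); (1, -4) → (1, -2)
T4 scale by (-2, 2): (0, -3) → (0, -6); (3, -6) → (-6, -12); (-7, -6) → (14, -12); (3, -9) → (-6, -18); (1, -2) → (-2, -4)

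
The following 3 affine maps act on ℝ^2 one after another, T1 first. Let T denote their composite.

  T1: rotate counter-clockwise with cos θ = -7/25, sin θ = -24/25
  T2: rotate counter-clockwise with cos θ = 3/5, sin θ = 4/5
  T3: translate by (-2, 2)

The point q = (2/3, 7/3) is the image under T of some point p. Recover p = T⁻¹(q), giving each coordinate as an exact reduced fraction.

T1 = [-7/25 24/25 0; -24/25 -7/25 0; 0 0 1]
T2·T1 = [3/5 4/5 0; -4/5 3/5 0; 0 0 1]
T3·…·T1 = [3/5 4/5 -2; -4/5 3/5 2; 0 0 1]
det M = 1; M⁻¹ = [3/5 -4/5 14/5; 4/5 3/5 2/5; 0 0 1]
M⁻¹ · (2/3, 7/3)ᵀ = (4/3, 7/3)ᵀ

p = (4/3, 7/3)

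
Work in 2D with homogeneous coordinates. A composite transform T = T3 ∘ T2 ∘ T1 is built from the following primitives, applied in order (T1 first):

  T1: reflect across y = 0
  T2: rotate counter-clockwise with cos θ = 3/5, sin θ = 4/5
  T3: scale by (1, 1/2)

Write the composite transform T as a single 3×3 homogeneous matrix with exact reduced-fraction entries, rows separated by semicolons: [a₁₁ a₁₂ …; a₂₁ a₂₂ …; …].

T = [3/5 4/5 0; 2/5 -3/10 0; 0 0 1]

T1 = [1 0 0; 0 -1 0; 0 0 1]
T2·T1 = [3/5 4/5 0; 4/5 -3/5 0; 0 0 1]
T3·…·T1 = [3/5 4/5 0; 2/5 -3/10 0; 0 0 1]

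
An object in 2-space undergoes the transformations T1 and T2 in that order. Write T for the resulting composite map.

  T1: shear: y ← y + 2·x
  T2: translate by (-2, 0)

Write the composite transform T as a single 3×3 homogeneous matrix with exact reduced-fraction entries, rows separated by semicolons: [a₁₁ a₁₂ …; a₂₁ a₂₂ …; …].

T1 = [1 0 0; 2 1 0; 0 0 1]
T2·T1 = [1 0 -2; 2 1 0; 0 0 1]

T = [1 0 -2; 2 1 0; 0 0 1]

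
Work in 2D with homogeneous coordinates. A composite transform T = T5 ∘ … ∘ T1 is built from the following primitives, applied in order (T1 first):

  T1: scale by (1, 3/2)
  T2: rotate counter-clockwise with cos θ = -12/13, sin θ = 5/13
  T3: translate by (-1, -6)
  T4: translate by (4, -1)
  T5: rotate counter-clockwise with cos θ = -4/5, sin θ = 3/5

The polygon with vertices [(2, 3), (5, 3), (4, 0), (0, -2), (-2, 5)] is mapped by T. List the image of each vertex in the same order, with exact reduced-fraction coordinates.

image vertices: (87/13, 207/26), (534/65, 699/130), (249/65, 257/65), (-51/65, 382/65), (471/65, 1681/130)

T1 scale by (1, 3/2): (2, 3) → (2, 9/2); (5, 3) → (5, 9/2); (4, 0) → (4, 0); (0, -2) → (0, -3); (-2, 5) → (-2, 15/2)
T2 rotate counter-clockwise with cos θ = -12/13, sin θ = 5/13: (2, 9/2) → (-93/26, -44/13); (5, 9/2) → (-165/26, -29/13); (4, 0) → (-48/13, 20/13); (0, -3) → (15/13, 36/13); (-2, 15/2) → (-27/26, -100/13)
T3 translate by (-1, -6): (-93/26, -44/13) → (-119/26, -122/13); (-165/26, -29/13) → (-191/26, -107/13); (-48/13, 20/13) → (-61/13, -58/13); (15/13, 36/13) → (2/13, -42/13); (-27/26, -100/13) → (-53/26, -178/13)
T4 translate by (4, -1): (-119/26, -122/13) → (-15/26, -135/13); (-191/26, -107/13) → (-87/26, -120/13); (-61/13, -58/13) → (-9/13, -71/13); (2/13, -42/13) → (54/13, -55/13); (-53/26, -178/13) → (51/26, -191/13)
T5 rotate counter-clockwise with cos θ = -4/5, sin θ = 3/5: (-15/26, -135/13) → (87/13, 207/26); (-87/26, -120/13) → (534/65, 699/130); (-9/13, -71/13) → (249/65, 257/65); (54/13, -55/13) → (-51/65, 382/65); (51/26, -191/13) → (471/65, 1681/130)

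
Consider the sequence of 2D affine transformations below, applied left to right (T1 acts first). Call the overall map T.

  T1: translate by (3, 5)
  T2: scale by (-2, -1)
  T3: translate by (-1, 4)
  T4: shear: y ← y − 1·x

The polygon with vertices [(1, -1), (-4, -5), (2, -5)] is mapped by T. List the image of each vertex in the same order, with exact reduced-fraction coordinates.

image vertices: (-9, 9), (1, 3), (-11, 15)

T1 translate by (3, 5): (1, -1) → (4, 4); (-4, -5) → (-1, 0); (2, -5) → (5, 0)
T2 scale by (-2, -1): (4, 4) → (-8, -4); (-1, 0) → (2, 0); (5, 0) → (-10, 0)
T3 translate by (-1, 4): (-8, -4) → (-9, 0); (2, 0) → (1, 4); (-10, 0) → (-11, 4)
T4 shear: y ← y − 1·x: (-9, 0) → (-9, 9); (1, 4) → (1, 3); (-11, 4) → (-11, 15)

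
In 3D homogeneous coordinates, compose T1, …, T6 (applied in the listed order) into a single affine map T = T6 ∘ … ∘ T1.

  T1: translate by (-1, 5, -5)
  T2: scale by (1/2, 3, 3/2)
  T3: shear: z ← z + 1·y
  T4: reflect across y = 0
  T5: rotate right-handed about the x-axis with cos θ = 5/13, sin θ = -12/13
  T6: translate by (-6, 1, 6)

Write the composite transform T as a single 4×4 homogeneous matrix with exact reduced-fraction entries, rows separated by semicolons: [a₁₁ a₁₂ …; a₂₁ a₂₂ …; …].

T1 = [1 0 0 -1; 0 1 0 5; 0 0 1 -5; 0 0 0 1]
T2·T1 = [1/2 0 0 -1/2; 0 3 0 15; 0 0 3/2 -15/2; 0 0 0 1]
T3·…·T1 = [1/2 0 0 -1/2; 0 3 0 15; 0 3 3/2 15/2; 0 0 0 1]
T4·…·T1 = [1/2 0 0 -1/2; 0 -3 0 -15; 0 3 3/2 15/2; 0 0 0 1]
T5·…·T1 = [1/2 0 0 -1/2; 0 21/13 18/13 15/13; 0 51/13 15/26 435/26; 0 0 0 1]
T6·…·T1 = [1/2 0 0 -13/2; 0 21/13 18/13 28/13; 0 51/13 15/26 591/26; 0 0 0 1]

T = [1/2 0 0 -13/2; 0 21/13 18/13 28/13; 0 51/13 15/26 591/26; 0 0 0 1]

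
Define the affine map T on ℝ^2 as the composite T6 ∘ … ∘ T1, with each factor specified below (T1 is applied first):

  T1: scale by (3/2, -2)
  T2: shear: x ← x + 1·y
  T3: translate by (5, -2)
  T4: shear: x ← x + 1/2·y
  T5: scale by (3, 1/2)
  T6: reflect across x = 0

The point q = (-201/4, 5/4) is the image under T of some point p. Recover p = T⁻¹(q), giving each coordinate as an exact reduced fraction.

T1 = [3/2 0 0; 0 -2 0; 0 0 1]
T2·T1 = [3/2 -2 0; 0 -2 0; 0 0 1]
T3·…·T1 = [3/2 -2 5; 0 -2 -2; 0 0 1]
T4·…·T1 = [3/2 -3 4; 0 -2 -2; 0 0 1]
T5·…·T1 = [9/2 -9 12; 0 -1 -1; 0 0 1]
T6·…·T1 = [-9/2 9 -12; 0 -1 -1; 0 0 1]
det M = 9/2; M⁻¹ = [-2/9 -2 -14/3; 0 -1 -1; 0 0 1]
M⁻¹ · (-201/4, 5/4)ᵀ = (4, -9/4)ᵀ

p = (4, -9/4)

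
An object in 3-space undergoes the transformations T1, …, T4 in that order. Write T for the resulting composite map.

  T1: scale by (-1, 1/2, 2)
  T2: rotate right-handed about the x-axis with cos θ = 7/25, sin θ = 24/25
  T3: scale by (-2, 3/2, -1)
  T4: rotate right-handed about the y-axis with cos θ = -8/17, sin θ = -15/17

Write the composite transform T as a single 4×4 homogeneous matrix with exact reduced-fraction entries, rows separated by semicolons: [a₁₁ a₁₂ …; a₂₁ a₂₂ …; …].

T1 = [-1 0 0 0; 0 1/2 0 0; 0 0 2 0; 0 0 0 1]
T2·T1 = [-1 0 0 0; 0 7/50 -48/25 0; 0 12/25 14/25 0; 0 0 0 1]
T3·…·T1 = [2 0 0 0; 0 21/100 -72/25 0; 0 -12/25 -14/25 0; 0 0 0 1]
T4·…·T1 = [-16/17 36/85 42/85 0; 0 21/100 -72/25 0; 30/17 96/425 112/425 0; 0 0 0 1]

T = [-16/17 36/85 42/85 0; 0 21/100 -72/25 0; 30/17 96/425 112/425 0; 0 0 0 1]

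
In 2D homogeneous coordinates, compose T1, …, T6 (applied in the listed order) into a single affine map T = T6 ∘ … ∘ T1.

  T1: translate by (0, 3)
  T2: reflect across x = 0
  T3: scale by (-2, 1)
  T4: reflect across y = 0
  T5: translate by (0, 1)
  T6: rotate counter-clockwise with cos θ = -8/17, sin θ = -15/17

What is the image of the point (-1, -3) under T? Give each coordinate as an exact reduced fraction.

T1 translate by (0, 3): (-1, -3) → (-1, 0)
T2 reflect across x = 0: (-1, 0) → (1, 0)
T3 scale by (-2, 1): (1, 0) → (-2, 0)
T4 reflect across y = 0: (-2, 0) → (-2, 0)
T5 translate by (0, 1): (-2, 0) → (-2, 1)
T6 rotate counter-clockwise with cos θ = -8/17, sin θ = -15/17: (-2, 1) → (31/17, 22/17)

T(p) = (31/17, 22/17)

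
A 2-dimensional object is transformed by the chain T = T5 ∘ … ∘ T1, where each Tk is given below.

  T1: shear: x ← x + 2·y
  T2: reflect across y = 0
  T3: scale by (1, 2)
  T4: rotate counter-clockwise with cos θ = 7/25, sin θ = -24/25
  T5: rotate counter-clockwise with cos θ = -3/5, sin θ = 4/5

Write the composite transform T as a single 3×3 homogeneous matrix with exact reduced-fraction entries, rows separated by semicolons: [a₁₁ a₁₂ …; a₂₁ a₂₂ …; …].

T1 = [1 2 0; 0 1 0; 0 0 1]
T2·T1 = [1 2 0; 0 -1 0; 0 0 1]
T3·…·T1 = [1 2 0; 0 -2 0; 0 0 1]
T4·…·T1 = [7/25 -34/25 0; -24/25 -62/25 0; 0 0 1]
T5·…·T1 = [3/5 14/5 0; 4/5 2/5 0; 0 0 1]

T = [3/5 14/5 0; 4/5 2/5 0; 0 0 1]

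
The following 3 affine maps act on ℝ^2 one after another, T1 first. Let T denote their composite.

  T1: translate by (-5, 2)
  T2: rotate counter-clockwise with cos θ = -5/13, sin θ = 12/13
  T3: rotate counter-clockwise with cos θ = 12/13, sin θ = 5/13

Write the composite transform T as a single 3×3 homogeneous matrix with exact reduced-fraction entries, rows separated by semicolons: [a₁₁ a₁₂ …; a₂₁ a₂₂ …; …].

T = [-120/169 -119/169 362/169; 119/169 -120/169 -835/169; 0 0 1]

T1 = [1 0 -5; 0 1 2; 0 0 1]
T2·T1 = [-5/13 -12/13 1/13; 12/13 -5/13 -70/13; 0 0 1]
T3·…·T1 = [-120/169 -119/169 362/169; 119/169 -120/169 -835/169; 0 0 1]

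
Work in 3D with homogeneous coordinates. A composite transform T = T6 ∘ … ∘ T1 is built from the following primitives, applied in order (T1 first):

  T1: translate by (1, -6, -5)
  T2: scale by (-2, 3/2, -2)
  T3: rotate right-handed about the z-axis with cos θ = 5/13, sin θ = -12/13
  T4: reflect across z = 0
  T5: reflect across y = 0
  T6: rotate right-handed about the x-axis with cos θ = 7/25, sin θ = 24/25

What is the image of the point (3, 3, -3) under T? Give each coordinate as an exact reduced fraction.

T1 translate by (1, -6, -5): (3, 3, -3) → (4, -3, -8)
T2 scale by (-2, 3/2, -2): (4, -3, -8) → (-8, -9/2, 16)
T3 rotate right-handed about the z-axis with cos θ = 5/13, sin θ = -12/13: (-8, -9/2, 16) → (-94/13, 147/26, 16)
T4 reflect across z = 0: (-94/13, 147/26, 16) → (-94/13, 147/26, -16)
T5 reflect across y = 0: (-94/13, 147/26, -16) → (-94/13, -147/26, -16)
T6 rotate right-handed about the x-axis with cos θ = 7/25, sin θ = 24/25: (-94/13, -147/26, -16) → (-94/13, 1791/130, -644/65)

T(p) = (-94/13, 1791/130, -644/65)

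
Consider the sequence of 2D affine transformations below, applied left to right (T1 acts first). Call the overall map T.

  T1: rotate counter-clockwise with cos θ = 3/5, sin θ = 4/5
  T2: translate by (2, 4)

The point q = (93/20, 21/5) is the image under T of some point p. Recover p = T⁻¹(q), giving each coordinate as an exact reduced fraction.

T1 = [3/5 -4/5 0; 4/5 3/5 0; 0 0 1]
T2·T1 = [3/5 -4/5 2; 4/5 3/5 4; 0 0 1]
det M = 1; M⁻¹ = [3/5 4/5 -22/5; -4/5 3/5 -4/5; 0 0 1]
M⁻¹ · (93/20, 21/5)ᵀ = (7/4, -2)ᵀ

p = (7/4, -2)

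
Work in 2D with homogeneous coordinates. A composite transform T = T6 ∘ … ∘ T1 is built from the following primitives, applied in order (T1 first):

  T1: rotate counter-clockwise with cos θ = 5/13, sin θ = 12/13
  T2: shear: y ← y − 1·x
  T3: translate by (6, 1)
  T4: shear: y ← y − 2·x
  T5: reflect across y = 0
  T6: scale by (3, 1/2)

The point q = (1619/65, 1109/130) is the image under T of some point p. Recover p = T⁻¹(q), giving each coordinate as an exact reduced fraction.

p = (5/3, -9/5)

T1 = [5/13 -12/13 0; 12/13 5/13 0; 0 0 1]
T2·T1 = [5/13 -12/13 0; 7/13 17/13 0; 0 0 1]
T3·…·T1 = [5/13 -12/13 6; 7/13 17/13 1; 0 0 1]
T4·…·T1 = [5/13 -12/13 6; -3/13 41/13 -11; 0 0 1]
T5·…·T1 = [5/13 -12/13 6; 3/13 -41/13 11; 0 0 1]
T6·…·T1 = [15/13 -36/13 18; 3/26 -41/26 11/2; 0 0 1]
det M = -3/2; M⁻¹ = [41/39 -24/13 -114/13; 1/13 -10/13 37/13; 0 0 1]
M⁻¹ · (1619/65, 1109/130)ᵀ = (5/3, -9/5)ᵀ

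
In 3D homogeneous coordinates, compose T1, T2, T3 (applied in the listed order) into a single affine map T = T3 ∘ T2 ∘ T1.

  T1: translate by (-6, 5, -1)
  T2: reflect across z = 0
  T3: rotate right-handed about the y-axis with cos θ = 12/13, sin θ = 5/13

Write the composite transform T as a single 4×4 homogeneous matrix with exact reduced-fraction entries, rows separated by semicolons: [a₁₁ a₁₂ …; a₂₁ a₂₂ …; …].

T = [12/13 0 -5/13 -67/13; 0 1 0 5; -5/13 0 -12/13 42/13; 0 0 0 1]

T1 = [1 0 0 -6; 0 1 0 5; 0 0 1 -1; 0 0 0 1]
T2·T1 = [1 0 0 -6; 0 1 0 5; 0 0 -1 1; 0 0 0 1]
T3·…·T1 = [12/13 0 -5/13 -67/13; 0 1 0 5; -5/13 0 -12/13 42/13; 0 0 0 1]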